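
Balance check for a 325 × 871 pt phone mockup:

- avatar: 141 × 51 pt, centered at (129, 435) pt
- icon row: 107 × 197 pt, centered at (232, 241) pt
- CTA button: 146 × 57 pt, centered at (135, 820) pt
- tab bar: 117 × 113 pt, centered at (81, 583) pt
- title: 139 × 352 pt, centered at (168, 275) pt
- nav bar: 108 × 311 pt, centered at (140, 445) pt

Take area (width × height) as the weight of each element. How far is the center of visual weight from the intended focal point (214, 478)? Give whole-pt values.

≈ 107 pt

Taking area as weight: avatar 141·51 = 7191, icon row 107·197 = 21079, CTA button 146·57 = 8322, tab bar 117·113 = 13221, title 139·352 = 48928, nav bar 108·311 = 33588. Sum 132329.
x: (7191·129 + 21079·232 + 8322·135 + 13221·81 + 48928·168 + 33588·140) / 132329 = 20934562 / 132329 ≈ 158.20
y: (7191·435 + 21079·241 + 8322·820 + 13221·583 + 48928·275 + 33588·445) / 132329 = 51141867 / 132329 ≈ 386.48
Relative to (214, 478): Δ = (-55.80, -91.52); |Δ| = √(-55.80² + -91.52²) ≈ 107.19.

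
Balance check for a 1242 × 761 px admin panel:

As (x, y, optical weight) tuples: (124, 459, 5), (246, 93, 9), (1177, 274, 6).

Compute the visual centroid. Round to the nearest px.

Total weight = 5 + 9 + 6 = 20.
x: (5·124 + 9·246 + 6·1177) / 20 = 9896 / 20 ≈ 494.80
y: (5·459 + 9·93 + 6·274) / 20 = 4776 / 20 ≈ 238.80

(495, 239)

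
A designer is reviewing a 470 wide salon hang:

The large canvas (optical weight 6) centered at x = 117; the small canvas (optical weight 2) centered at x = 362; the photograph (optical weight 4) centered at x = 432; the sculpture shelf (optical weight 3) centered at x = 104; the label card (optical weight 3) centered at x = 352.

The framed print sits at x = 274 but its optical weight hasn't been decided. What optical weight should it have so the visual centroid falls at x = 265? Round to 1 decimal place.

Fixed elements: Σw = 6 + 2 + 4 + 3 + 3 = 18, Σw·x = 6·117 + 2·362 + 4·432 + 3·104 + 3·352 = 4522.
Set Σw·x/Σw = 265: (4522 + 274w) = 265·(18 + w).
Rearranging, w·(274 − 265) = 265·18 − 4522 = 248, so w ≈ 248/9 = 27.56.

w ≈ 27.6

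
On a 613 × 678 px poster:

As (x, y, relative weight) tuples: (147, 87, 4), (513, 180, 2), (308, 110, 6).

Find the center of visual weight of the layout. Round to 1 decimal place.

Weights sum to 4 + 2 + 6 = 12.
x: (4·147 + 2·513 + 6·308) / 12 = 3462 / 12 ≈ 288.50
y: (4·87 + 2·180 + 6·110) / 12 = 1368 / 12 ≈ 114.00

(288.5, 114.0)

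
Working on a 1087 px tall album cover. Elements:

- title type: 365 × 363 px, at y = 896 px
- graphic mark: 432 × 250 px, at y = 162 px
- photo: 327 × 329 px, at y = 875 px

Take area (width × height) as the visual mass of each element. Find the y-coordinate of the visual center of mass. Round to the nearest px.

Areas → weights: title type 365·363 = 132495, graphic mark 432·250 = 108000, photo 327·329 = 107583; Σw = 348078.
Σw·y = 132495·896 + 108000·162 + 107583·875 = 230346645, so ȳ = 230346645/348078 ≈ 661.77.

y ≈ 662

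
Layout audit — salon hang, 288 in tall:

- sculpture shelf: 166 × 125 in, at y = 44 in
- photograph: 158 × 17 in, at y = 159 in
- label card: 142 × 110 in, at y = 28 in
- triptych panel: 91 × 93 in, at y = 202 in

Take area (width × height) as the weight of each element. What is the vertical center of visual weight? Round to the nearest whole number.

Areas → weights: sculpture shelf 166·125 = 20750, photograph 158·17 = 2686, label card 142·110 = 15620, triptych panel 91·93 = 8463; Σw = 47519.
y-moment: 20750·44 + 2686·159 + 15620·28 + 8463·202 = 3486960; centroid 3486960/47519 ≈ 73.38.

y ≈ 73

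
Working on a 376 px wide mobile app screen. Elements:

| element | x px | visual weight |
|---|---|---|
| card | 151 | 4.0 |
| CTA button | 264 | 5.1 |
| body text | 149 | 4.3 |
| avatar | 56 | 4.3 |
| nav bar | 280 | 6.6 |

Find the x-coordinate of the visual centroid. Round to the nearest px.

x ≈ 193

Weights sum to 4.0 + 5.1 + 4.3 + 4.3 + 6.6 = 24.3.
x-moment: 4.0·151 + 5.1·264 + 4.3·149 + 4.3·56 + 6.6·280 = 4679.9; centroid 4679.9/24.3 ≈ 192.59.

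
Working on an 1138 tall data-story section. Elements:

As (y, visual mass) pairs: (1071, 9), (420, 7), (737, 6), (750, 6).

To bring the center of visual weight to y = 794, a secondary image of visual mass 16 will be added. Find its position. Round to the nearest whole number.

New total weight: (9 + 7 + 6 + 6) + 16 = 44.
Along y: (21501 + 16·y) / 44 = 794 (existing moment 9·1071 + 7·420 + 6·737 + 6·750 = 21501) ⇒ y = (34936 − 21501) / 16 ≈ 839.69.

y ≈ 840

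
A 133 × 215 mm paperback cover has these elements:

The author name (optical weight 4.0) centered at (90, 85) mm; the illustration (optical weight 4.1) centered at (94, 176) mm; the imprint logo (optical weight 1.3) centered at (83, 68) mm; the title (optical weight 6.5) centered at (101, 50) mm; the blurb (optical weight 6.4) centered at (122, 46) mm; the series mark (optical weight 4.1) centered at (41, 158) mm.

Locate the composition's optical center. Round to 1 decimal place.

Σw = 4.0 + 4.1 + 1.3 + 6.5 + 6.4 + 4.1 = 26.4.
Σw·x = 2458.7; x̄ = 2458.7/26.4 ≈ 93.13.
Σw·y = 2417.2; ȳ = 2417.2/26.4 ≈ 91.56.

(93.1, 91.6)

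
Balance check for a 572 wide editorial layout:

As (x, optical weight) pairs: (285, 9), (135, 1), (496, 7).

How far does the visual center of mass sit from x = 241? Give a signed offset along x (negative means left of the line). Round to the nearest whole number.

Σw = 9 + 1 + 7 = 17.
x: (9·285 + 1·135 + 7·496) / 17 = 6172 / 17 ≈ 363.06
Offset from x = 241: 363.06 − 241 ≈ 122.06.

≈ 122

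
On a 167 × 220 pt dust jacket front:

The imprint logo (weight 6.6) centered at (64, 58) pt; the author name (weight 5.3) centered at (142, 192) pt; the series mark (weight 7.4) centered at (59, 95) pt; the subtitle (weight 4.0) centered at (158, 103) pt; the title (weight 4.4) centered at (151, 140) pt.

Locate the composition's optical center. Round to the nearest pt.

Weights sum to 6.6 + 5.3 + 7.4 + 4.0 + 4.4 = 27.7.
x-moment: 6.6·64 + 5.3·142 + 7.4·59 + 4.0·158 + 4.4·151 = 2908.0; centroid 2908.0/27.7 ≈ 104.98.
y-moment: 6.6·58 + 5.3·192 + 7.4·95 + 4.0·103 + 4.4·140 = 3131.4; centroid 3131.4/27.7 ≈ 113.05.

(105, 113)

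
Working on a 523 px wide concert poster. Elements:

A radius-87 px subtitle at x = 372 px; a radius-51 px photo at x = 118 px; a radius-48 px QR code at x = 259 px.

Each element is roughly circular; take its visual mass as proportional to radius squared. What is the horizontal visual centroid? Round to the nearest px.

x ≈ 298

Weights ∝ r²: subtitle 87² = 7569, photo 51² = 2601, QR code 48² = 2304; Σw = 12474.
x-moment: 7569·372 + 2601·118 + 2304·259 = 3719322; centroid 3719322/12474 ≈ 298.17.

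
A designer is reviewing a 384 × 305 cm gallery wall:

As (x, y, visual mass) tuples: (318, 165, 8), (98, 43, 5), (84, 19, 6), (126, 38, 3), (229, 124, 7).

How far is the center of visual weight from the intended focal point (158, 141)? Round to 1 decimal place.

≈ 59.8 cm

Total weight = 8 + 5 + 6 + 3 + 7 = 29.
x: (8·318 + 5·98 + 6·84 + 3·126 + 7·229) / 29 = 5519 / 29 ≈ 190.31
y: (8·165 + 5·43 + 6·19 + 3·38 + 7·124) / 29 = 2631 / 29 ≈ 90.72
From (158, 141): dx = 32.31, dy = -50.28, so the distance is √(dx²+dy²) ≈ 59.76.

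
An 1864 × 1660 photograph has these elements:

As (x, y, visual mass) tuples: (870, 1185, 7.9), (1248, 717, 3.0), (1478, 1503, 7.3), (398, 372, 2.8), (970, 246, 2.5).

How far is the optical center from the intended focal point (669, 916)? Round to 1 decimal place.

≈ 408.0

Σw = 7.9 + 3.0 + 7.3 + 2.8 + 2.5 = 23.5.
x: (7.9·870 + 3.0·1248 + 7.3·1478 + 2.8·398 + 2.5·970) / 23.5 = 24945.8 / 23.5 ≈ 1061.52
y: (7.9·1185 + 3.0·717 + 7.3·1503 + 2.8·372 + 2.5·246) / 23.5 = 24141.0 / 23.5 ≈ 1027.28
Relative to (669, 916): Δ = (392.52, 111.28); |Δ| = √(392.52² + 111.28²) ≈ 407.99.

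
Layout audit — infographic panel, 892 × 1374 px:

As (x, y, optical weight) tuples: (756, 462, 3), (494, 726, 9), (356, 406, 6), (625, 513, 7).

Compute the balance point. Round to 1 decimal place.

(529.0, 557.9)

Σw = 3 + 9 + 6 + 7 = 25.
x: (3·756 + 9·494 + 6·356 + 7·625) / 25 = 13225 / 25 ≈ 529.00
y: (3·462 + 9·726 + 6·406 + 7·513) / 25 = 13947 / 25 ≈ 557.88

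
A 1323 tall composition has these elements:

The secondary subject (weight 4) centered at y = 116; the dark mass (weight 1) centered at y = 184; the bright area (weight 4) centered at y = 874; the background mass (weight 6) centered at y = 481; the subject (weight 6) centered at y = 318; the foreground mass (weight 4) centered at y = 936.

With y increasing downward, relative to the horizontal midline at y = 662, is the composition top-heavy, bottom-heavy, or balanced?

Σw = 4 + 1 + 4 + 6 + 6 + 4 = 25.
y: (4·116 + 1·184 + 4·874 + 6·481 + 6·318 + 4·936) / 25 = 12682 / 25 ≈ 507.28
Since 507.3 is above (smaller y than) 662, the composition reads top-heavy.

top-heavy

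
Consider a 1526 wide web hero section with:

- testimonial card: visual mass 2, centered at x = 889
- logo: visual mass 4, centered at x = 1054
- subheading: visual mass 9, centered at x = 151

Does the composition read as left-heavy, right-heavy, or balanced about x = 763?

left-heavy

Total weight = 2 + 4 + 9 = 15.
x: (2·889 + 4·1054 + 9·151) / 15 = 7353 / 15 ≈ 490.20
490.2 lies left of the midline 763, so the layout is left-heavy.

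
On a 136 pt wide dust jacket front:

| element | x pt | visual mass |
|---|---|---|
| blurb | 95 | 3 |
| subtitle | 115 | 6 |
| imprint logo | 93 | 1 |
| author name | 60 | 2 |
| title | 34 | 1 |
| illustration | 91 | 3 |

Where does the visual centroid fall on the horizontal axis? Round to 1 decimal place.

x ≈ 93.4

Σw = 3 + 6 + 1 + 2 + 1 + 3 = 16.
x-moment: 3·95 + 6·115 + 1·93 + 2·60 + 1·34 + 3·91 = 1495; centroid 1495/16 ≈ 93.44.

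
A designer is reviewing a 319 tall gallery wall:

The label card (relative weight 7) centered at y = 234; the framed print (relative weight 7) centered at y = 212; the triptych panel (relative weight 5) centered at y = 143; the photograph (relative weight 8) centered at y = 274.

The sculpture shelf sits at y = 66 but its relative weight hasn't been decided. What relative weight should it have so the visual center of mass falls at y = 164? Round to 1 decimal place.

w ≈ 16.3

Known weights sum to 7 + 7 + 5 + 8 = 27; their moment is 7·234 + 7·212 + 5·143 + 8·274 = 6029.
Set Σw·y/Σw = 164: (6029 + 66w) = 164·(27 + w).
So w = (164·27 − 6029)/(66 − 164) = -1601/-98 ≈ 16.34.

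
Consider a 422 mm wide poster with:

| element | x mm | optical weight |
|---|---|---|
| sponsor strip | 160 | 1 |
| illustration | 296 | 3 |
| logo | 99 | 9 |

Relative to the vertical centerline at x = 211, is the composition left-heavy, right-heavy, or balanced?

left-heavy

Total weight = 1 + 3 + 9 = 13.
x-moment: 1·160 + 3·296 + 9·99 = 1939; centroid 1939/13 ≈ 149.15.
149.2 lies left of the midline 211, so the layout is left-heavy.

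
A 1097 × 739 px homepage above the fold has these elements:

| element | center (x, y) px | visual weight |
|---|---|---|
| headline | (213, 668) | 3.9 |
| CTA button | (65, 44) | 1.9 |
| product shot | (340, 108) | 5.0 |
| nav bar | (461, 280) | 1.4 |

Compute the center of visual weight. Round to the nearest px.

(270, 297)

Weights sum to 3.9 + 1.9 + 5.0 + 1.4 = 12.2.
x-moment: 3.9·213 + 1.9·65 + 5.0·340 + 1.4·461 = 3299.6; centroid 3299.6/12.2 ≈ 270.46.
y-moment: 3.9·668 + 1.9·44 + 5.0·108 + 1.4·280 = 3620.8; centroid 3620.8/12.2 ≈ 296.79.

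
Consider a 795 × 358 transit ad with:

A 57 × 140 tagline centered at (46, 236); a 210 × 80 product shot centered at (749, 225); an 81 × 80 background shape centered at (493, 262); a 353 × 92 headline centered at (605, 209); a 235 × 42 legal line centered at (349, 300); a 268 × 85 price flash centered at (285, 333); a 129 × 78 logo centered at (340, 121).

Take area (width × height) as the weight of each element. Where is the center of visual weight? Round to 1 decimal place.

Areas → weights: tagline 57·140 = 7980, product shot 210·80 = 16800, background shape 81·80 = 6480, headline 353·92 = 32476, legal line 235·42 = 9870, price flash 268·85 = 22780, logo 129·78 = 10062; Σw = 106448.
x: moment 49150910 / weight 106448 ≈ 461.74
y: moment 25912766 / weight 106448 ≈ 243.43

(461.7, 243.4)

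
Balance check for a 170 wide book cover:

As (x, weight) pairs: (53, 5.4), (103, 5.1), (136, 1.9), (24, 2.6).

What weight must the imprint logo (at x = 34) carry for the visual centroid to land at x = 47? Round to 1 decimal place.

w ≈ 32.9

Known weights sum to 5.4 + 5.1 + 1.9 + 2.6 = 15.0; their moment is 5.4·53 + 5.1·103 + 1.9·136 + 2.6·24 = 1132.3.
For the centroid to hit 47: (1132.3 + w·34) / (15.0 + w) = 47.
So w = (47·15.0 − 1132.3)/(34 − 47) = -427.3/-13 ≈ 32.87.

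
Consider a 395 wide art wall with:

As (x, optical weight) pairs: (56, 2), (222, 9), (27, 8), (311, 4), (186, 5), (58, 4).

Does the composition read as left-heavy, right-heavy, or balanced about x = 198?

Total weight = 2 + 9 + 8 + 4 + 5 + 4 = 32.
x: moment 4732 / weight 32 ≈ 147.88
147.9 lies left of the midline 198, so the layout is left-heavy.

left-heavy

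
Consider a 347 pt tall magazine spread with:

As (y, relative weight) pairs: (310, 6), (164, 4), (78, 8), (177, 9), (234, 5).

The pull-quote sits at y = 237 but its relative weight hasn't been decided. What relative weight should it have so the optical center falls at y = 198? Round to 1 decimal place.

Fixed elements: Σw = 6 + 4 + 8 + 9 + 5 = 32, Σw·y = 6·310 + 4·164 + 8·78 + 9·177 + 5·234 = 5903.
Set Σw·y/Σw = 198: (5903 + 237w) = 198·(32 + w).
Solving: w = (198·32 − 5903) / (237 − 198) = 433 / 39 ≈ 11.10.

w ≈ 11.1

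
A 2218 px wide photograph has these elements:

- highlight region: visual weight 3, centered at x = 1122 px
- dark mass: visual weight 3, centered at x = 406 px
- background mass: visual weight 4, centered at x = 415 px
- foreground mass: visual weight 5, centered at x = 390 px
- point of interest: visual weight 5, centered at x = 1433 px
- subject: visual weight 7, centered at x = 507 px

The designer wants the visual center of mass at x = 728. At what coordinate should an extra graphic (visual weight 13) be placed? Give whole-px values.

x ≈ 786

With the extra graphic, Σw becomes 3 + 3 + 4 + 5 + 5 + 7 + 13 = 40.
Along x: (18908 + 13·x) / 40 = 728 (existing moment 3·1122 + 3·406 + 4·415 + 5·390 + 5·1433 + 7·507 = 18908) ⇒ x = (29120 − 18908) / 13 ≈ 785.54.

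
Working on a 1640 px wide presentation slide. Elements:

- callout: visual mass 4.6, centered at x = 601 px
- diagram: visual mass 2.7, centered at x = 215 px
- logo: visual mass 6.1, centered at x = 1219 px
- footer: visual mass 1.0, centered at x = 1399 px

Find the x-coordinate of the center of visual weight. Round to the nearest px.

Weights sum to 4.6 + 2.7 + 6.1 + 1.0 = 14.4.
Σw·x = 4.6·601 + 2.7·215 + 6.1·1219 + 1.0·1399 = 12180.0, so x̄ = 12180.0/14.4 ≈ 845.83.

x ≈ 846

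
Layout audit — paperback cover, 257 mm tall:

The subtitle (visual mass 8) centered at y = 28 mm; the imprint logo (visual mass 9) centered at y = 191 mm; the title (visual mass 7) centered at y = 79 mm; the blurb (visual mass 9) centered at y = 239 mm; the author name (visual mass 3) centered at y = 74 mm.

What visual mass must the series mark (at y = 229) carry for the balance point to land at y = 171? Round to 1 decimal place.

w ≈ 22.2

Known weights sum to 8 + 9 + 7 + 9 + 3 = 36; their moment is 8·28 + 9·191 + 7·79 + 9·239 + 3·74 = 4869.
Set Σw·y/Σw = 171: (4869 + 229w) = 171·(36 + w).
So w = (171·36 − 4869)/(229 − 171) = 1287/58 ≈ 22.19.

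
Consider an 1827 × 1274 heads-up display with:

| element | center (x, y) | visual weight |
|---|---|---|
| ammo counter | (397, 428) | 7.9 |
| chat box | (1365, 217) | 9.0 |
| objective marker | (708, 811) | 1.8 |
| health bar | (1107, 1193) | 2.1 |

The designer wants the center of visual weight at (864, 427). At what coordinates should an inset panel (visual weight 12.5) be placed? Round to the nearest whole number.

(780, 394)

With the inset panel, Σw becomes 7.9 + 9.0 + 1.8 + 2.1 + 12.5 = 33.3.
x: need Σw·x = 33.3·864 = 28771.2. Existing = 7.9·397 + 9.0·1365 + 1.8·708 + 2.1·1107 = 19020.4. Remainder 9750.8 / 12.5 ≈ 780.06.
y: need Σw·y = 33.3·427 = 14219.1. Existing = 7.9·428 + 9.0·217 + 1.8·811 + 2.1·1193 = 9299.3. Remainder 4919.8 / 12.5 ≈ 393.58.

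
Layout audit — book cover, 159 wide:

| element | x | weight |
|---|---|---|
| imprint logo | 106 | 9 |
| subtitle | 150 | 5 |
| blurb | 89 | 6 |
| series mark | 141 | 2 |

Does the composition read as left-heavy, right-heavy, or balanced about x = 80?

right-heavy

Total weight = 9 + 5 + 6 + 2 = 22.
Σw·x = 9·106 + 5·150 + 6·89 + 2·141 = 2520, so x̄ = 2520/22 ≈ 114.55.
114.5 lies right of the midline 80, so the layout is right-heavy.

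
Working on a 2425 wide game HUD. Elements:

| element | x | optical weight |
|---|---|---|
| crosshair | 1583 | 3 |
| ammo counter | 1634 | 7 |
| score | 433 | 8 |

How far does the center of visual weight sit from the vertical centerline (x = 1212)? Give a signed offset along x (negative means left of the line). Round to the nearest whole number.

≈ -120

Σw = 3 + 7 + 8 = 18.
x-moment: 3·1583 + 7·1634 + 8·433 = 19651; centroid 19651/18 ≈ 1091.72.
Difference: 1091.72 − 1212 ≈ -120.28.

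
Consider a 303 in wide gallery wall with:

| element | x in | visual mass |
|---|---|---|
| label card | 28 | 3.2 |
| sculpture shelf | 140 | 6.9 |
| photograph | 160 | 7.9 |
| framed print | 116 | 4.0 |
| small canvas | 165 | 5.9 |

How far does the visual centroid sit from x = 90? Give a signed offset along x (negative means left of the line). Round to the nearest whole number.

Total weight = 3.2 + 6.9 + 7.9 + 4.0 + 5.9 = 27.9.
x: (3.2·28 + 6.9·140 + 7.9·160 + 4.0·116 + 5.9·165) / 27.9 = 3757.1 / 27.9 ≈ 134.66
Against x = 90, that's 134.66 − 90 = 44.66.

≈ 45 in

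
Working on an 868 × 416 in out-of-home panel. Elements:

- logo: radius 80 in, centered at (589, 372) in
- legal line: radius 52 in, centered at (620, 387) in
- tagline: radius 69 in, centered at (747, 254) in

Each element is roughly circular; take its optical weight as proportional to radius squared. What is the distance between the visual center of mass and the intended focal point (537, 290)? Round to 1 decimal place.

≈ 120.8 in

r² weights: logo 80² = 6400, legal line 52² = 2704, tagline 69² = 4761. Total = 13865.
x-moment: 6400·589 + 2704·620 + 4761·747 = 9002547; centroid 9002547/13865 ≈ 649.30.
y-moment: 6400·372 + 2704·387 + 4761·254 = 4636542; centroid 4636542/13865 ≈ 334.41.
From (537, 290): dx = 112.30, dy = 44.41, so the distance is √(dx²+dy²) ≈ 120.76.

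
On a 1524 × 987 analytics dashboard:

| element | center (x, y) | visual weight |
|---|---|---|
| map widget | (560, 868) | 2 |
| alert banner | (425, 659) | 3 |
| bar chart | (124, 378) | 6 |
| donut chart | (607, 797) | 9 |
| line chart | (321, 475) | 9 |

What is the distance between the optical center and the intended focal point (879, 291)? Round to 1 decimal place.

≈ 573.7

Weights sum to 2 + 3 + 6 + 9 + 9 = 29.
Σw·x = 2·560 + 3·425 + 6·124 + 9·607 + 9·321 = 11491, so x̄ = 11491/29 ≈ 396.24.
Σw·y = 2·868 + 3·659 + 6·378 + 9·797 + 9·475 = 17429, so ȳ = 17429/29 ≈ 601.00.
From (879, 291): dx = -482.76, dy = 310.00, so the distance is √(dx²+dy²) ≈ 573.72.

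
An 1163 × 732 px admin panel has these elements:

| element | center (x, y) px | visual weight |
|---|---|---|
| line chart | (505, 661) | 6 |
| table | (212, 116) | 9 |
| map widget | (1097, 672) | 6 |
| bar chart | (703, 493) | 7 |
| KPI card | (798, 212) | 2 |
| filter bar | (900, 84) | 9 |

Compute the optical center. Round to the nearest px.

Σw = 6 + 9 + 6 + 7 + 2 + 9 = 39.
Σw·x = 6·505 + 9·212 + 6·1097 + 7·703 + 2·798 + 9·900 = 26137, so x̄ = 26137/39 ≈ 670.18.
Σw·y = 6·661 + 9·116 + 6·672 + 7·493 + 2·212 + 9·84 = 13673, so ȳ = 13673/39 ≈ 350.59.

(670, 351)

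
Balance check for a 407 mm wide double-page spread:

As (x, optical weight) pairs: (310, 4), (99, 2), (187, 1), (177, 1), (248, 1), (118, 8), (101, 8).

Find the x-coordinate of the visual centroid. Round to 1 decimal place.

x ≈ 152.1

Total weight = 4 + 2 + 1 + 1 + 1 + 8 + 8 = 25.
Σw·x = 3802; x̄ = 3802/25 ≈ 152.08.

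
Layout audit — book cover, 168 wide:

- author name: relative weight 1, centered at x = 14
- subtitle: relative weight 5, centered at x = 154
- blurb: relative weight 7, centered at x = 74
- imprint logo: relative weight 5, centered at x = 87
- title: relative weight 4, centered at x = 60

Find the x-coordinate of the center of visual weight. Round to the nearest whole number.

x ≈ 90

Σw = 1 + 5 + 7 + 5 + 4 = 22.
x: (1·14 + 5·154 + 7·74 + 5·87 + 4·60) / 22 = 1977 / 22 ≈ 89.86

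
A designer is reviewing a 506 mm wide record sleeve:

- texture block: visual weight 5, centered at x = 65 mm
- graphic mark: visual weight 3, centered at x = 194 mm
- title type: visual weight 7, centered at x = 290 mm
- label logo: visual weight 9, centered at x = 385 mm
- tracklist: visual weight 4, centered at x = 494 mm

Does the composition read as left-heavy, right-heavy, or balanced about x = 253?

right-heavy

Weights sum to 5 + 3 + 7 + 9 + 4 = 28.
Σw·x = 5·65 + 3·194 + 7·290 + 9·385 + 4·494 = 8378, so x̄ = 8378/28 ≈ 299.21.
299.2 vs midline 253 → right-heavy.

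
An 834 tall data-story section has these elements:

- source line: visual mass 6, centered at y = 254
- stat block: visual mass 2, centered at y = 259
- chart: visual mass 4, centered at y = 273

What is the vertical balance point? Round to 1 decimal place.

Weights sum to 6 + 2 + 4 = 12.
Σw·y = 6·254 + 2·259 + 4·273 = 3134, so ȳ = 3134/12 ≈ 261.17.

y ≈ 261.2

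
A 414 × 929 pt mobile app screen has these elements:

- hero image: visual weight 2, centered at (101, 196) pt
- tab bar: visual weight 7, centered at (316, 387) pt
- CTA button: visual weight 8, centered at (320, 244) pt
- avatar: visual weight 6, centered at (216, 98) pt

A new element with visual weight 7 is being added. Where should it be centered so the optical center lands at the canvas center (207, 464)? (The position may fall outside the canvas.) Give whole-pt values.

New total weight: (2 + 7 + 8 + 6) + 7 = 30.
Along x: (6270 + 7·x) / 30 = 207 (existing moment 2·101 + 7·316 + 8·320 + 6·216 = 6270) ⇒ x = (6210 − 6270) / 7 ≈ -8.57.
Along y: (5641 + 7·y) / 30 = 464 (existing moment 2·196 + 7·387 + 8·244 + 6·98 = 5641) ⇒ y = (13920 − 5641) / 7 ≈ 1182.71.

(-9, 1183)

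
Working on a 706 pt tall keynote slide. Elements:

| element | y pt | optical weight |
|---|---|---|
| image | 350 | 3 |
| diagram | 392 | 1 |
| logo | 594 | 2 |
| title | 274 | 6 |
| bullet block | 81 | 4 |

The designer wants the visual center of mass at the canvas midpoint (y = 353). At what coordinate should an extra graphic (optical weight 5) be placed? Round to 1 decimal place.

With the extra graphic, Σw becomes 3 + 1 + 2 + 6 + 4 + 5 = 21.
Along y: (4598 + 5·y) / 21 = 353 (existing moment 3·350 + 1·392 + 2·594 + 6·274 + 4·81 = 4598) ⇒ y = (7413 − 4598) / 5 ≈ 563.00.

y ≈ 563.0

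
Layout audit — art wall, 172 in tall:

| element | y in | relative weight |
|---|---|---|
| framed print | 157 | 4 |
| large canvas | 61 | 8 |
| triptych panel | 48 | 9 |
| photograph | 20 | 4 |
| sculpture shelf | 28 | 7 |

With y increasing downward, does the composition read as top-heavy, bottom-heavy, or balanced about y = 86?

Σw = 4 + 8 + 9 + 4 + 7 = 32.
Σw·y = 4·157 + 8·61 + 9·48 + 4·20 + 7·28 = 1824, so ȳ = 1824/32 ≈ 57.00.
Since 57.0 is above (smaller y than) 86, the composition reads top-heavy.

top-heavy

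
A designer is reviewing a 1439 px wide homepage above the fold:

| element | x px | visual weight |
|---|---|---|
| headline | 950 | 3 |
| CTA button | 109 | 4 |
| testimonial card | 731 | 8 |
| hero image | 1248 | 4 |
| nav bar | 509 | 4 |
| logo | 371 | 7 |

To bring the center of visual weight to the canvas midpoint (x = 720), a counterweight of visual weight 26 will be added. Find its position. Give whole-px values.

With the counterweight, Σw becomes 3 + 4 + 8 + 4 + 4 + 7 + 26 = 56.
x: need Σw·x = 56·720 = 40320. Existing = 3·950 + 4·109 + 8·731 + 4·1248 + 4·509 + 7·371 = 18759. Remainder 21561 / 26 ≈ 829.27.

x ≈ 829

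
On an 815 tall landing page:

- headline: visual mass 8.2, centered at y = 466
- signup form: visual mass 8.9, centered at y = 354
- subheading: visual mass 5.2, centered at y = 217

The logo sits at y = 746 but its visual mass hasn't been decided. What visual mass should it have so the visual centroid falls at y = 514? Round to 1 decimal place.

w ≈ 14.5

Existing Σw = 22.3 (8.2 + 8.9 + 5.2); existing moment 8.2·466 + 8.9·354 + 5.2·217 = 8100.2.
For the centroid to hit 514: (8100.2 + w·746) / (22.3 + w) = 514.
So w = (514·22.3 − 8100.2)/(746 − 514) = 3362.0/232 ≈ 14.49.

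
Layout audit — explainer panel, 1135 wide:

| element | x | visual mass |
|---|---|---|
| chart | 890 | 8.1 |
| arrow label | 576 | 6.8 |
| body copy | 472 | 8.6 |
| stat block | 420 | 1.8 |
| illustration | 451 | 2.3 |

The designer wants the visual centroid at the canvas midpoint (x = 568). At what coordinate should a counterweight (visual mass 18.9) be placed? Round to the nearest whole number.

New total weight: (8.1 + 6.8 + 8.6 + 1.8 + 2.3) + 18.9 = 46.5.
x: need Σw·x = 46.5·568 = 26412.0. Existing = 8.1·890 + 6.8·576 + 8.6·472 + 1.8·420 + 2.3·451 = 16978.3. Remainder 9433.7 / 18.9 ≈ 499.14.

x ≈ 499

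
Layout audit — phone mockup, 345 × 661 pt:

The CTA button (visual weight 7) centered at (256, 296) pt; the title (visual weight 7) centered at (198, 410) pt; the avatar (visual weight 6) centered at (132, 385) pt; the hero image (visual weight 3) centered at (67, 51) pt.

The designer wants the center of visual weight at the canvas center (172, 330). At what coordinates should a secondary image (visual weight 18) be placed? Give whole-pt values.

New total weight: (7 + 7 + 6 + 3) + 18 = 41.
x: target moment 41×172 = 7052; current 7·256 + 7·198 + 6·132 + 3·67 = 4171; the secondary image supplies 2881, so x = 2881/18 ≈ 160.06.
y: target moment 41×330 = 13530; current 7·296 + 7·410 + 6·385 + 3·51 = 7405; the secondary image supplies 6125, so y = 6125/18 ≈ 340.28.

(160, 340)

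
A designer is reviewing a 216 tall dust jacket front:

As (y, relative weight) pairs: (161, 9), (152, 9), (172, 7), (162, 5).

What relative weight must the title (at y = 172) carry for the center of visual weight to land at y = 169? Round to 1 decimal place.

w ≈ 79.7

Known weights sum to 9 + 9 + 7 + 5 = 30; their moment is 9·161 + 9·152 + 7·172 + 5·162 = 4831.
Set Σw·y/Σw = 169: (4831 + 172w) = 169·(30 + w).
Rearranging, w·(172 − 169) = 169·30 − 4831 = 239, so w ≈ 239/3 = 79.67.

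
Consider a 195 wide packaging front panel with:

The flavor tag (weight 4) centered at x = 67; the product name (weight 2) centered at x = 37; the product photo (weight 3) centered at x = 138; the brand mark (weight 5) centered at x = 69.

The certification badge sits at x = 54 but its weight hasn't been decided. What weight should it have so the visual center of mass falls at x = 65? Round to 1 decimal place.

w ≈ 17.4

Known weights sum to 4 + 2 + 3 + 5 = 14; their moment is 4·67 + 2·37 + 3·138 + 5·69 = 1101.
For the centroid to hit 65: (1101 + w·54) / (14 + w) = 65.
So w = (65·14 − 1101)/(54 − 65) = -191/-11 ≈ 17.36.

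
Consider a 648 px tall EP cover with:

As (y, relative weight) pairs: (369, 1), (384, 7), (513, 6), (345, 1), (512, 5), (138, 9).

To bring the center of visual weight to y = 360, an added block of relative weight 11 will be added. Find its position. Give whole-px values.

New total weight: (1 + 7 + 6 + 1 + 5 + 9) + 11 = 40.
y: need Σw·y = 40·360 = 14400. Existing = 1·369 + 7·384 + 6·513 + 1·345 + 5·512 + 9·138 = 10282. Remainder 4118 / 11 ≈ 374.36.

y ≈ 374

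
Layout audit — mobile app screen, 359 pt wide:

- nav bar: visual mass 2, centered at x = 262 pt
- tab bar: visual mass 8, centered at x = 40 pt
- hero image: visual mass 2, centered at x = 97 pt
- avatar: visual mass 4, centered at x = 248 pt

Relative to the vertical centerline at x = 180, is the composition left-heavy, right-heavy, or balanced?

left-heavy

Weights sum to 2 + 8 + 2 + 4 = 16.
Σw·x = 2·262 + 8·40 + 2·97 + 4·248 = 2030, so x̄ = 2030/16 ≈ 126.88.
126.9 lies left of the midline 180, so the layout is left-heavy.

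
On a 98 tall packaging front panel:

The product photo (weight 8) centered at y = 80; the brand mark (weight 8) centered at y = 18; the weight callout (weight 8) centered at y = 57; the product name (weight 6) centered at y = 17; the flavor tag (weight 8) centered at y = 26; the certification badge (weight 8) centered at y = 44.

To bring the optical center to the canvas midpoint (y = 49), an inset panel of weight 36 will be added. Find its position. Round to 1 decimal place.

y ≈ 58.8

New total weight: (8 + 8 + 8 + 6 + 8 + 8) + 36 = 82.
y: target moment 82×49 = 4018; current 8·80 + 8·18 + 8·57 + 6·17 + 8·26 + 8·44 = 1902; the inset panel supplies 2116, so y = 2116/36 ≈ 58.78.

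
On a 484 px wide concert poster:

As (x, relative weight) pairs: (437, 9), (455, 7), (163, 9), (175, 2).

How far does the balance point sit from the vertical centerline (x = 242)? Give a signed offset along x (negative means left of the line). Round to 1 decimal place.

Σw = 9 + 7 + 9 + 2 = 27.
x: (9·437 + 7·455 + 9·163 + 2·175) / 27 = 8935 / 27 ≈ 330.93
Against x = 242, that's 330.93 − 242 = 88.93.

≈ 88.9 px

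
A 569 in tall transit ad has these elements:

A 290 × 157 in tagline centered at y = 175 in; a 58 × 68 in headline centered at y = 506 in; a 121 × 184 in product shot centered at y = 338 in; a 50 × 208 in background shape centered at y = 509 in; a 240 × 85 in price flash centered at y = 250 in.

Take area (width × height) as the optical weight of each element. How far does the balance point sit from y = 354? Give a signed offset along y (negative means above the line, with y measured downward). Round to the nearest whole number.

Areas → weights: tagline 290·157 = 45530, headline 58·68 = 3944, product shot 121·184 = 22264, background shape 50·208 = 10400, price flash 240·85 = 20400; Σw = 102538.
y: (45530·175 + 3944·506 + 22264·338 + 10400·509 + 20400·250) / 102538 = 27882246 / 102538 ≈ 271.92
Difference: 271.92 − 354 ≈ -82.08.

≈ -82 in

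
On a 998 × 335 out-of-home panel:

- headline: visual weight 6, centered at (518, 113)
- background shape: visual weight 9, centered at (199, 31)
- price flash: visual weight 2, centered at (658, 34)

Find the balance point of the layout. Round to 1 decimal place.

Σw = 6 + 9 + 2 = 17.
x: (6·518 + 9·199 + 2·658) / 17 = 6215 / 17 ≈ 365.59
y: (6·113 + 9·31 + 2·34) / 17 = 1025 / 17 ≈ 60.29

(365.6, 60.3)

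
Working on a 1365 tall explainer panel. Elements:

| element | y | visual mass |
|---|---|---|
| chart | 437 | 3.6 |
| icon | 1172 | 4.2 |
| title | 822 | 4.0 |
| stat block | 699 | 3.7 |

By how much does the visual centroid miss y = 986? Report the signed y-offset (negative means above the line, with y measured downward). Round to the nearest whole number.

Σw = 3.6 + 4.2 + 4.0 + 3.7 = 15.5.
Σw·y = 3.6·437 + 4.2·1172 + 4.0·822 + 3.7·699 = 12369.9, so ȳ = 12369.9/15.5 ≈ 798.06.
Against y = 986, that's 798.06 − 986 = -187.94.

≈ -188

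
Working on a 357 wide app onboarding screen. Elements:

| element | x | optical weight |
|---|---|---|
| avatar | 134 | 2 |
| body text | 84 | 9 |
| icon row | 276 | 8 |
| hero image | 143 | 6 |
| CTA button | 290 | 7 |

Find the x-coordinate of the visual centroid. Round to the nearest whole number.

Total weight = 2 + 9 + 8 + 6 + 7 = 32.
x: (2·134 + 9·84 + 8·276 + 6·143 + 7·290) / 32 = 6120 / 32 ≈ 191.25

x ≈ 191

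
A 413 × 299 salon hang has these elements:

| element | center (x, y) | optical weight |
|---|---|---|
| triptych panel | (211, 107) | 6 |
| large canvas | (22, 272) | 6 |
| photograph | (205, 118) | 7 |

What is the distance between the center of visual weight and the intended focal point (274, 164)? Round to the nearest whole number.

≈ 125

Total weight = 6 + 6 + 7 = 19.
x-moment: 6·211 + 6·22 + 7·205 = 2833; centroid 2833/19 ≈ 149.11.
y-moment: 6·107 + 6·272 + 7·118 = 3100; centroid 3100/19 ≈ 163.16.
From (274, 164): dx = -124.89, dy = -0.84, so the distance is √(dx²+dy²) ≈ 124.90.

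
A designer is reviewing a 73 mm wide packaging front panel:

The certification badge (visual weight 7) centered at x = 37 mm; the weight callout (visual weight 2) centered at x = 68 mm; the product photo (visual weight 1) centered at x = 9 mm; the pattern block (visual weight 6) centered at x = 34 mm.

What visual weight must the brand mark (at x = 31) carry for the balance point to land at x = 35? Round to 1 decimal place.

Known weights sum to 7 + 2 + 1 + 6 = 16; their moment is 7·37 + 2·68 + 1·9 + 6·34 = 608.
Balance at x = 35 requires (608 + w·31) / (16 + w) = 35.
So w = (35·16 − 608)/(31 − 35) = -48/-4 ≈ 12.00.

w ≈ 12.0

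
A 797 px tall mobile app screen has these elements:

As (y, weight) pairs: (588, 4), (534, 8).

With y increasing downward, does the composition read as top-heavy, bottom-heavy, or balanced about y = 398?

Σw = 4 + 8 = 12.
y: (4·588 + 8·534) / 12 = 6624 / 12 ≈ 552.00
Since 552.0 is below (larger y than) 398, the composition reads bottom-heavy.

bottom-heavy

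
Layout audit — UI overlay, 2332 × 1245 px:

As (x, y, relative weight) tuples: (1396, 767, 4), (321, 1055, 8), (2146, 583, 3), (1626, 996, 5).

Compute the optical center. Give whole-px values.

Σw = 4 + 8 + 3 + 5 = 20.
Σw·x = 4·1396 + 8·321 + 3·2146 + 5·1626 = 22720, so x̄ = 22720/20 ≈ 1136.00.
Σw·y = 4·767 + 8·1055 + 3·583 + 5·996 = 18237, so ȳ = 18237/20 ≈ 911.85.

(1136, 912)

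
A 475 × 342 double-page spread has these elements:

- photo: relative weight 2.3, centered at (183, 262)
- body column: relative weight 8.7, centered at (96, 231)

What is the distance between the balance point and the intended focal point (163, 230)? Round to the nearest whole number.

≈ 49

Weights sum to 2.3 + 8.7 = 11.0.
Σw·x = 2.3·183 + 8.7·96 = 1256.1, so x̄ = 1256.1/11.0 ≈ 114.19.
Σw·y = 2.3·262 + 8.7·231 = 2612.3, so ȳ = 2612.3/11.0 ≈ 237.48.
From (163, 230): dx = -48.81, dy = 7.48, so the distance is √(dx²+dy²) ≈ 49.38.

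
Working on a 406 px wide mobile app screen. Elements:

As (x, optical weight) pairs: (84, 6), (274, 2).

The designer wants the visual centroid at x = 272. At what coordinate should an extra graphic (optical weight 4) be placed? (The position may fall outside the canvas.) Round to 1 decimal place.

With the extra graphic, Σw becomes 6 + 2 + 4 = 12.
x: need Σw·x = 12·272 = 3264. Existing = 6·84 + 2·274 = 1052. Remainder 2212 / 4 ≈ 553.00.

x ≈ 553.0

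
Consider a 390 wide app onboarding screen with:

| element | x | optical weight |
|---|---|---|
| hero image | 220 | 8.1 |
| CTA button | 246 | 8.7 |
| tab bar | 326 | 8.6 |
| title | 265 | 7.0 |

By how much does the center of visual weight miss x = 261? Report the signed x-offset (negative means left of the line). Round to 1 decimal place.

≈ 3.8

Σw = 8.1 + 8.7 + 8.6 + 7.0 = 32.4.
x-moment: 8.1·220 + 8.7·246 + 8.6·326 + 7.0·265 = 8580.8; centroid 8580.8/32.4 ≈ 264.84.
Difference: 264.84 − 261 ≈ 3.84.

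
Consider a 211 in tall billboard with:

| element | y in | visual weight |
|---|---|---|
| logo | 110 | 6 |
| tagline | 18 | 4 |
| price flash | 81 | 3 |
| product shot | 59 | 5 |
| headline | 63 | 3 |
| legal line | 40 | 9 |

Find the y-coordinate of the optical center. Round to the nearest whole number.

Weights sum to 6 + 4 + 3 + 5 + 3 + 9 = 30.
y: moment 1819 / weight 30 ≈ 60.63

y ≈ 61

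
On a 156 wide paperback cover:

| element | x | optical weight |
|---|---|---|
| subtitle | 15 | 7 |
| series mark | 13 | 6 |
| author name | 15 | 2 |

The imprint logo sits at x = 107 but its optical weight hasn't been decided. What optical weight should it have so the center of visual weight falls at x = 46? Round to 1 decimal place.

w ≈ 7.8

Fixed elements: Σw = 7 + 6 + 2 = 15, Σw·x = 7·15 + 6·13 + 2·15 = 213.
For the centroid to hit 46: (213 + w·107) / (15 + w) = 46.
Rearranging, w·(107 − 46) = 46·15 − 213 = 477, so w ≈ 477/61 = 7.82.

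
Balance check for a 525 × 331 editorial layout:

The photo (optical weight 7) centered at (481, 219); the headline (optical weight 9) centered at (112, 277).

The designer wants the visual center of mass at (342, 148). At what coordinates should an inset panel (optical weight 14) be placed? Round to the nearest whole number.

With the inset panel, Σw becomes 7 + 9 + 14 = 30.
Along x: (4375 + 14·x) / 30 = 342 (existing moment 7·481 + 9·112 = 4375) ⇒ x = (10260 − 4375) / 14 ≈ 420.36.
Along y: (4026 + 14·y) / 30 = 148 (existing moment 7·219 + 9·277 = 4026) ⇒ y = (4440 − 4026) / 14 ≈ 29.57.

(420, 30)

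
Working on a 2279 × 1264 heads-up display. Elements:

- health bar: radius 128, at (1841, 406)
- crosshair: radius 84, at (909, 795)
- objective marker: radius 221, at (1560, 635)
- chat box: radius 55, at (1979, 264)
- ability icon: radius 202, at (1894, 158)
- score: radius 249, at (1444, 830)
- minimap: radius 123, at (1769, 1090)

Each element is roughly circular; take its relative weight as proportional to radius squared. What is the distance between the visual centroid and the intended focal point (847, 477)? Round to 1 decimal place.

≈ 781.2

r² weights: health bar 128² = 16384, crosshair 84² = 7056, objective marker 221² = 48841, chat box 55² = 3025, ability icon 202² = 40804, score 249² = 62001, minimap 123² = 15129. Total = 193240.
x: moment 312330704 / weight 193240 ≈ 1616.28
y: moment 118472531 / weight 193240 ≈ 613.08
From (847, 477): dx = 769.28, dy = 136.08, so the distance is √(dx²+dy²) ≈ 781.23.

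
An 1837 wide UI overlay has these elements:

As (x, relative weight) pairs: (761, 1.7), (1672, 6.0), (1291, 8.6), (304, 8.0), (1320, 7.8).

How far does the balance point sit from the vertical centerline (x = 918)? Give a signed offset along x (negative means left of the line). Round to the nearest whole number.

≈ 177

Total weight = 1.7 + 6.0 + 8.6 + 8.0 + 7.8 = 32.1.
x: (1.7·761 + 6.0·1672 + 8.6·1291 + 8.0·304 + 7.8·1320) / 32.1 = 35156.3 / 32.1 ≈ 1095.21
Offset from x = 918: 1095.21 − 918 ≈ 177.21.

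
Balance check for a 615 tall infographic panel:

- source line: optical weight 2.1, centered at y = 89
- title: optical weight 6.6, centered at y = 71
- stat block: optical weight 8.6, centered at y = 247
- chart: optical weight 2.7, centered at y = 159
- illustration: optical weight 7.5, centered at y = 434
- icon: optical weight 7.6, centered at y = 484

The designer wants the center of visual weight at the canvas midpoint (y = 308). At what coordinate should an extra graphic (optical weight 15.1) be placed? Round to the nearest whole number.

New total weight: (2.1 + 6.6 + 8.6 + 2.7 + 7.5 + 7.6) + 15.1 = 50.2.
y: need Σw·y = 50.2·308 = 15461.6. Existing = 2.1·89 + 6.6·71 + 8.6·247 + 2.7·159 + 7.5·434 + 7.6·484 = 10142.4. Remainder 5319.2 / 15.1 ≈ 352.26.

y ≈ 352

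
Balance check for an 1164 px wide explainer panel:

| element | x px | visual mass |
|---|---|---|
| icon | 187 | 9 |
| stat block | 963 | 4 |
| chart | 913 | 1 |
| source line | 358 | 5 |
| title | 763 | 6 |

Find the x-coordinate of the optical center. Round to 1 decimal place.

Weights sum to 9 + 4 + 1 + 5 + 6 = 25.
x-moment: 9·187 + 4·963 + 1·913 + 5·358 + 6·763 = 12816; centroid 12816/25 ≈ 512.64.

x ≈ 512.6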